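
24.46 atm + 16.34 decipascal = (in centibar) 2478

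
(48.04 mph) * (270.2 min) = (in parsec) 1.128e-11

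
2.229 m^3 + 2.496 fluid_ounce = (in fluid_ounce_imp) 7.845e+04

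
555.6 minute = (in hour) 9.26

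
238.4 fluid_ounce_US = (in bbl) 0.04435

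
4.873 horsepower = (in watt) 3634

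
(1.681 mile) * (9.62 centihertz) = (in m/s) 260.3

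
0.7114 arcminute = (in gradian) 0.01317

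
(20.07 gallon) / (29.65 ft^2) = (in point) 78.18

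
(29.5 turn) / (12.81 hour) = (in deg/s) 0.2303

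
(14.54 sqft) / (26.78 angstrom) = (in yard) 5.516e+08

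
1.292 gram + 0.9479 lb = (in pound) 0.9507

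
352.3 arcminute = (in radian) 0.1025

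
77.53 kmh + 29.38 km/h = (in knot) 57.73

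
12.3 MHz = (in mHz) 1.23e+10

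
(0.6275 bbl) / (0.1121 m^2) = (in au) 5.949e-12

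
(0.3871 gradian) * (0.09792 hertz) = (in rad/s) 0.0005954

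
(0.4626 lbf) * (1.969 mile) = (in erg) 6.521e+10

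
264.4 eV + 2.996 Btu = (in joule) 3161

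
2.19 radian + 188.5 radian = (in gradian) 1.214e+04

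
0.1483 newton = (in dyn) 1.483e+04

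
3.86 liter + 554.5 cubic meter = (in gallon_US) 1.465e+05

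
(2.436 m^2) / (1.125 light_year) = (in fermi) 0.2289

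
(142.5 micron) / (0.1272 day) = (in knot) 2.52e-08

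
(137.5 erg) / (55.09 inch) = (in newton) 9.826e-06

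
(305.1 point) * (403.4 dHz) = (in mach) 0.01275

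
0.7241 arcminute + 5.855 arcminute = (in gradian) 0.1218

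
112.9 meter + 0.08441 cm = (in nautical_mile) 0.06096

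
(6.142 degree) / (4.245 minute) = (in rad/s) 0.0004209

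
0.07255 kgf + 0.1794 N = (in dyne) 8.909e+04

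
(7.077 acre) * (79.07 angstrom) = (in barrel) 0.001424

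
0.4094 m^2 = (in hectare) 4.094e-05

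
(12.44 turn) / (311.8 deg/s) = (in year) 4.554e-07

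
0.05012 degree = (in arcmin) 3.007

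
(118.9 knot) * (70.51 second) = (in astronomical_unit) 2.883e-08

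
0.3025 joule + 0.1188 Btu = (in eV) 7.842e+20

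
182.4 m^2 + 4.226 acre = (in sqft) 1.86e+05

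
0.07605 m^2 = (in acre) 1.879e-05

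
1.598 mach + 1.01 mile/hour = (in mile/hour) 1218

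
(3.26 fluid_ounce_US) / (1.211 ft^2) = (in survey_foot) 0.002811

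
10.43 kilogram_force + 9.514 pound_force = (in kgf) 14.75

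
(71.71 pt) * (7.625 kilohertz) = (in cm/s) 1.929e+04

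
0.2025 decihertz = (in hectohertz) 0.0002025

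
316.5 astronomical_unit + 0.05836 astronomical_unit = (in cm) 4.736e+15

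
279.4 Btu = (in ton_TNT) 7.045e-05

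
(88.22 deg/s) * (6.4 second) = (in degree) 564.6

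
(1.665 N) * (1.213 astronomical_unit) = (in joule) 3.021e+11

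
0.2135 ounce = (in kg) 0.006053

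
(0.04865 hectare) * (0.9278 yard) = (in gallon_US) 1.09e+05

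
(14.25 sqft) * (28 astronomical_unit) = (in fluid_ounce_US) 1.875e+17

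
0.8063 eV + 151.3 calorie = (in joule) 633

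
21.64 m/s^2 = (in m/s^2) 21.64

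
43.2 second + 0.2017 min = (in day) 0.0006401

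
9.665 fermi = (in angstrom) 9.665e-05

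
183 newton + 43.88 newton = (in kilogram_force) 23.14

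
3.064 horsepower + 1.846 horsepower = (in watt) 3661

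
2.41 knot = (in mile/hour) 2.773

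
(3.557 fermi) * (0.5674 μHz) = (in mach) 5.927e-24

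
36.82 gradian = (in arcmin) 1988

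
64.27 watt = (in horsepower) 0.08619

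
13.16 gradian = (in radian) 0.2067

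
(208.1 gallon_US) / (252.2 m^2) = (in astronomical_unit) 2.088e-14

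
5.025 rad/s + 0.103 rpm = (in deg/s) 288.5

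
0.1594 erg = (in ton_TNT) 3.81e-18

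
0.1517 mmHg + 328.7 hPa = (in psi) 4.77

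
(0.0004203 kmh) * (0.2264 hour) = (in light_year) 1.006e-17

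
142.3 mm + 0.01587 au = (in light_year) 2.509e-07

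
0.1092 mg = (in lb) 2.407e-07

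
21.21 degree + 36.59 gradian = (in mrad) 944.9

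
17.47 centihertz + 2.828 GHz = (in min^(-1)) 1.697e+11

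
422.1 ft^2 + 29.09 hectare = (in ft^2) 3.132e+06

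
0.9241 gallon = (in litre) 3.498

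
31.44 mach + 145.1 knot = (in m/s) 1.078e+04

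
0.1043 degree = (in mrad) 1.82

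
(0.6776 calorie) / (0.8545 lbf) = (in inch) 29.37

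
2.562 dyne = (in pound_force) 5.76e-06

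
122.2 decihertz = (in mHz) 1.222e+04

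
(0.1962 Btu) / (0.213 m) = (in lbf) 218.5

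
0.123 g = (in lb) 0.0002712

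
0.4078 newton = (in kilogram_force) 0.04158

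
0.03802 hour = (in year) 4.34e-06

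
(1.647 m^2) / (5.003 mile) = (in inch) 0.008053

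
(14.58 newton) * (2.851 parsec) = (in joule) 1.283e+18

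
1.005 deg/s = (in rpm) 0.1675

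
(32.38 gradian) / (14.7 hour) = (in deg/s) 0.0005507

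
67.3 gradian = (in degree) 60.57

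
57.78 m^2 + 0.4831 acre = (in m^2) 2013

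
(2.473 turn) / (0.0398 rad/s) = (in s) 390.4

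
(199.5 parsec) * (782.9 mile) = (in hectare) 7.756e+20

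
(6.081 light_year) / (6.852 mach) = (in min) 4.11e+11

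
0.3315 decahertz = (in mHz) 3315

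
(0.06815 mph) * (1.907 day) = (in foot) 1.647e+04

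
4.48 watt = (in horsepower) 0.006008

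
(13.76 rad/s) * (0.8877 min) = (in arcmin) 2.519e+06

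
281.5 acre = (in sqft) 1.226e+07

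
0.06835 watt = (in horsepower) 9.166e-05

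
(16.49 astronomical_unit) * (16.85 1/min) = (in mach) 2.035e+09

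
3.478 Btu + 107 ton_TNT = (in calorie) 1.07e+11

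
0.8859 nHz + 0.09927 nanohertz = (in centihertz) 9.852e-08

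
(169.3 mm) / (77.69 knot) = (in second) 0.004236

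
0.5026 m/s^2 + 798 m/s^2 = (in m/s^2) 798.5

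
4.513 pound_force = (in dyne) 2.007e+06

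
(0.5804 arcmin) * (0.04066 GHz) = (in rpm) 6.555e+04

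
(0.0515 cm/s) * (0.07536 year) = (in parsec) 3.966e-14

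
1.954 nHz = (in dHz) 1.954e-08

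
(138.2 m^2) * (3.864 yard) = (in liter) 4.883e+05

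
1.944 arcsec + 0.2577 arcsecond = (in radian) 1.067e-05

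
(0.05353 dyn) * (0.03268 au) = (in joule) 2617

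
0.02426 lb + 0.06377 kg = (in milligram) 7.477e+04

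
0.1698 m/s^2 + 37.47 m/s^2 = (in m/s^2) 37.64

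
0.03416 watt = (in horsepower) 4.581e-05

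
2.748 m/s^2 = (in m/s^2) 2.748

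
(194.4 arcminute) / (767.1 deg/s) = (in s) 0.004224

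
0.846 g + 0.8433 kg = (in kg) 0.8441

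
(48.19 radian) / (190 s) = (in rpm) 2.422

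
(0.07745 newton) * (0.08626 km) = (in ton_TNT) 1.597e-09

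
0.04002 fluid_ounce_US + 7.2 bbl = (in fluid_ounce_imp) 4.029e+04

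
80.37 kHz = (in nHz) 8.037e+13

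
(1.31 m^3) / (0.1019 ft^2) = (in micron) 1.384e+08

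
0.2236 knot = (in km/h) 0.4141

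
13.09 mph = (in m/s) 5.852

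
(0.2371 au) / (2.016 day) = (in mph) 4.555e+05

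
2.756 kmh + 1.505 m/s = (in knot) 4.414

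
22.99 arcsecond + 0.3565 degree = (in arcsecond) 1306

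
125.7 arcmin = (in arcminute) 125.7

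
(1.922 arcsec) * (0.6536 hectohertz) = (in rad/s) 0.000609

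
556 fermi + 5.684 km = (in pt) 1.611e+07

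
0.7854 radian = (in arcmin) 2700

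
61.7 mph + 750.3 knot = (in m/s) 413.6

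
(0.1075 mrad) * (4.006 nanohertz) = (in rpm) 4.112e-12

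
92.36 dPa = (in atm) 9.115e-05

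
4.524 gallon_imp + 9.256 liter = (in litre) 29.82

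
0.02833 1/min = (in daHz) 4.722e-05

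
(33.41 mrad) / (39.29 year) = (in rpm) 2.575e-10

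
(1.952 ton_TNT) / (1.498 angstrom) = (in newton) 5.452e+19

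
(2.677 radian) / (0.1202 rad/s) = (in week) 3.682e-05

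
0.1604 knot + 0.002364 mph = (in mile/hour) 0.1869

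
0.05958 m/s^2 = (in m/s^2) 0.05958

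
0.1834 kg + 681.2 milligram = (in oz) 6.493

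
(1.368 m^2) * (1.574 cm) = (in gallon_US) 5.688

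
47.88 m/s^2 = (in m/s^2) 47.88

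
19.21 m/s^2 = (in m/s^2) 19.21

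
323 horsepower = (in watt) 2.409e+05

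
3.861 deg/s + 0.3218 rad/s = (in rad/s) 0.3892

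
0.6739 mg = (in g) 0.0006739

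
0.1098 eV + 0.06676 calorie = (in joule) 0.2793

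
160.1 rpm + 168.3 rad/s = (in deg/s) 1.06e+04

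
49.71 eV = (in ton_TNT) 1.904e-27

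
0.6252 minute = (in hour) 0.01042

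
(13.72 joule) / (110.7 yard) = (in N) 0.1355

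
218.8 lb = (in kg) 99.25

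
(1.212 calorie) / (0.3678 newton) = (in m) 13.79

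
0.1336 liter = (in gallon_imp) 0.02939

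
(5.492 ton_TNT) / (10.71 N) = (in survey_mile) 1.333e+06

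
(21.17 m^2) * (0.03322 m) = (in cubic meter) 0.7033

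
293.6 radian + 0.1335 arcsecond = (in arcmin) 1.009e+06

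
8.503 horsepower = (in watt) 6341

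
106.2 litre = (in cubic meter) 0.1062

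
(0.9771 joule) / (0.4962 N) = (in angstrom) 1.969e+10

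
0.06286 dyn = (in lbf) 1.413e-07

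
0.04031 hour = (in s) 145.1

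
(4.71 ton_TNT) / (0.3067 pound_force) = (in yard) 1.58e+10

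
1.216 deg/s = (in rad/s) 0.02122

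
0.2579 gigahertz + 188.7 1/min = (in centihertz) 2.579e+10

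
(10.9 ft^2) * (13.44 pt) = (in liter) 4.801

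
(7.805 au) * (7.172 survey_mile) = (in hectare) 1.348e+12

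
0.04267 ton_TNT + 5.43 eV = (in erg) 1.785e+15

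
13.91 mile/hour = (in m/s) 6.218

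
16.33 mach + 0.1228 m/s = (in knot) 1.081e+04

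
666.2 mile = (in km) 1072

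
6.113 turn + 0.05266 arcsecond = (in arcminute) 1.32e+05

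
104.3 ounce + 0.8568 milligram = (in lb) 6.519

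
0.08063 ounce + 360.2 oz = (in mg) 1.021e+07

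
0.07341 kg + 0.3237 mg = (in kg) 0.07341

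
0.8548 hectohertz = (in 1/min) 5129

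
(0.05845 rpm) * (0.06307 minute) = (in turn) 0.003686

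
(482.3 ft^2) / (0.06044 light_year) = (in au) 5.238e-25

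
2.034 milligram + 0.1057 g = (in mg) 107.7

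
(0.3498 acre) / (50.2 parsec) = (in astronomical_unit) 6.109e-27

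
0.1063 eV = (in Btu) 1.614e-23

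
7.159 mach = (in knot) 4738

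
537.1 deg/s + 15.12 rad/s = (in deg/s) 1403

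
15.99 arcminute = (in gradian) 0.2961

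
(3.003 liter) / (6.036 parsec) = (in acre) 3.984e-24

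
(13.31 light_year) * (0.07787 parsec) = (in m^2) 3.026e+32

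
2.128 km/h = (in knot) 1.149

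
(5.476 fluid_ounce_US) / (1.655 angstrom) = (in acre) 241.8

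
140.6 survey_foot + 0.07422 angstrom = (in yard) 46.87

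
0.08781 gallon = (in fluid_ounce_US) 11.24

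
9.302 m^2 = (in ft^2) 100.1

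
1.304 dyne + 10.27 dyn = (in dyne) 11.57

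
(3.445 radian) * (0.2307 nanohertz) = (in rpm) 7.589e-09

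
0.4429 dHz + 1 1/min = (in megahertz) 6.096e-08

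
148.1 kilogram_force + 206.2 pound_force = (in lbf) 532.7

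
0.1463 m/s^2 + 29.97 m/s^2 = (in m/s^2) 30.12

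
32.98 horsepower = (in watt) 2.459e+04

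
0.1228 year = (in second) 3.873e+06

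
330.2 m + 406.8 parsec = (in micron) 1.255e+25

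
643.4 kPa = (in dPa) 6.434e+06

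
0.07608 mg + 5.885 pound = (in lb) 5.885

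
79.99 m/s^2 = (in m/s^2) 79.99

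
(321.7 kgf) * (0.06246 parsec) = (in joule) 6.08e+18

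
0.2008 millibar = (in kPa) 0.02008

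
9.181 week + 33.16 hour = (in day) 65.65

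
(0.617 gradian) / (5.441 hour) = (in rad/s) 4.948e-07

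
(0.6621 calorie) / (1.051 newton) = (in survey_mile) 0.001638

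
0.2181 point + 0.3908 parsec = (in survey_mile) 7.493e+12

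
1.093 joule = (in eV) 6.822e+18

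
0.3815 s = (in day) 4.416e-06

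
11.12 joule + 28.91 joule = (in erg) 4.003e+08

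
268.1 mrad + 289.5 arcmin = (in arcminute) 1211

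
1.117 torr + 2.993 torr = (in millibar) 5.48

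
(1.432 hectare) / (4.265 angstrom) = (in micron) 3.358e+19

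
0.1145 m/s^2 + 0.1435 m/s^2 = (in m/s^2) 0.258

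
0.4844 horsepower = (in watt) 361.2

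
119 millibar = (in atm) 0.1174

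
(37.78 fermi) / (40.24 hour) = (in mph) 5.834e-19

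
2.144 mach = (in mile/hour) 1633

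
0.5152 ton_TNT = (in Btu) 2.043e+06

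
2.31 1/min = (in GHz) 3.85e-11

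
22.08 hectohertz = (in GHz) 2.208e-06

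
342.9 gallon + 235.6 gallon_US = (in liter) 2190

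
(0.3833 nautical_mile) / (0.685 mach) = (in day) 3.523e-05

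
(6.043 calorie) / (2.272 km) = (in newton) 0.01113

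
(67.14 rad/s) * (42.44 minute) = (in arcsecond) 3.526e+10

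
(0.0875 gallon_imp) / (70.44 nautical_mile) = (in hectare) 3.049e-13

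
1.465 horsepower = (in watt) 1092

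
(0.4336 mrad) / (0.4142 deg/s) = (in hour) 1.666e-05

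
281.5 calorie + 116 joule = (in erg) 1.294e+10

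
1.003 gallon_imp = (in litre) 4.56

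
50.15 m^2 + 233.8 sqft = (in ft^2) 773.6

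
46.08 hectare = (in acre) 113.9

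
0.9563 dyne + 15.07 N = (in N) 15.07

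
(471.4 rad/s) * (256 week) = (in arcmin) 2.509e+14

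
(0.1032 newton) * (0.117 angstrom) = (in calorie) 2.886e-13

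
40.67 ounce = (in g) 1153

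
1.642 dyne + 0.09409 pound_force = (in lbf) 0.09409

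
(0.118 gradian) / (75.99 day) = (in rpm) 2.696e-09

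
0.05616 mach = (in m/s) 19.12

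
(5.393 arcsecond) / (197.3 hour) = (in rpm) 3.515e-10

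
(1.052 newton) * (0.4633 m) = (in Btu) 0.000462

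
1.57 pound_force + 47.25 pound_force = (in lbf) 48.82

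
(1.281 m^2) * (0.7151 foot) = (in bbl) 1.756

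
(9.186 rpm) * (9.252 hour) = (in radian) 3.204e+04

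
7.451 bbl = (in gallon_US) 312.9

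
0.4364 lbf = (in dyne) 1.941e+05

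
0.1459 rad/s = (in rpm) 1.393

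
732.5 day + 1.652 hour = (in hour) 1.758e+04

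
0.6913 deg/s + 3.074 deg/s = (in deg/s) 3.765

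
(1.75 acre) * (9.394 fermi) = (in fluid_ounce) 2.25e-06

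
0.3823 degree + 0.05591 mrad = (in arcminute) 23.13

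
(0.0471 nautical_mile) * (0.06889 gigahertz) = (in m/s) 6.009e+09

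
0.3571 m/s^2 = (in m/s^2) 0.3571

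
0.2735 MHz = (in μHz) 2.735e+11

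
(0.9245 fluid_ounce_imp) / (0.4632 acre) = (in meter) 1.401e-08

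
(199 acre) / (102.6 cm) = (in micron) 7.849e+11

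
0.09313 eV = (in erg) 1.492e-13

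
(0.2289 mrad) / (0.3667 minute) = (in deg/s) 0.0005961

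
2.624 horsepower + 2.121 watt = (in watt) 1959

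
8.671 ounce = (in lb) 0.5419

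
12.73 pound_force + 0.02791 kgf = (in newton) 56.9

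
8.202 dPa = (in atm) 8.095e-06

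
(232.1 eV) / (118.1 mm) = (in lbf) 7.079e-17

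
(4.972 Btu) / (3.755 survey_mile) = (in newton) 0.8681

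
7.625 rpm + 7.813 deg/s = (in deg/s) 53.56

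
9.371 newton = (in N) 9.371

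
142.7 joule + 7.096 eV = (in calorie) 34.11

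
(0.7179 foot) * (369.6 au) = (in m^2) 1.21e+13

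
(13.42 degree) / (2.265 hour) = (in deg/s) 0.001646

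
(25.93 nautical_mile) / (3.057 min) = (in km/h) 942.5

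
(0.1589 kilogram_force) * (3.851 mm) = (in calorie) 0.001434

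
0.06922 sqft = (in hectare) 6.431e-07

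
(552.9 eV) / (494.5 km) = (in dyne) 1.791e-17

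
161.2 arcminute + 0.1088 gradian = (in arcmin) 167.1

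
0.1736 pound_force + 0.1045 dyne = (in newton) 0.7722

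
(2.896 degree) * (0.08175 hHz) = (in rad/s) 0.4132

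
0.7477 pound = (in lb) 0.7477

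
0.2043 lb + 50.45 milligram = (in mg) 9.272e+04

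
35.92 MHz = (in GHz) 0.03592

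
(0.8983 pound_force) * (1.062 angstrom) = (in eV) 2.649e+09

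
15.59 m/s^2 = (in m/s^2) 15.59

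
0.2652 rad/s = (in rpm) 2.532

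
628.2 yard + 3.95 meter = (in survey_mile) 0.3594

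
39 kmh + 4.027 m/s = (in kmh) 53.5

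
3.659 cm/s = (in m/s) 0.03659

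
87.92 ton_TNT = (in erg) 3.679e+18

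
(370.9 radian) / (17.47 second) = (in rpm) 202.7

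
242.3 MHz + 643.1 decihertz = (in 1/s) 2.423e+08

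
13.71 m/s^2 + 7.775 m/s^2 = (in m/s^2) 21.48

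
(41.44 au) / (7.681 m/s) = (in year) 2.559e+04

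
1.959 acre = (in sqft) 8.533e+04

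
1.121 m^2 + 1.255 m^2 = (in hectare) 0.0002376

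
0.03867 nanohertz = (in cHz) 3.867e-09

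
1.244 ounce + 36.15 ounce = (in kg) 1.06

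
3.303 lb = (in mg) 1.498e+06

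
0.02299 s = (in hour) 6.386e-06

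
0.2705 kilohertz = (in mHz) 2.705e+05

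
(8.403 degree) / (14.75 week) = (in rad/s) 1.644e-08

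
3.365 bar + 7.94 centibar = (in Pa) 3.444e+05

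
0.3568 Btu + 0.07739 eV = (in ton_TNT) 8.997e-08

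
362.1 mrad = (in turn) 0.05763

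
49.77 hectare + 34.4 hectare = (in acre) 208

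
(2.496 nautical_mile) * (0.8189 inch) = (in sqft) 1035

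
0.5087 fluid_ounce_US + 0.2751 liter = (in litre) 0.2901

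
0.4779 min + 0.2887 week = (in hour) 48.51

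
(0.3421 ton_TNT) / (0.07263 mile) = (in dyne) 1.225e+12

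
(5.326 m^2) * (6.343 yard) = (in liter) 3.089e+04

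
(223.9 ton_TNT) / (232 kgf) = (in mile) 2.559e+05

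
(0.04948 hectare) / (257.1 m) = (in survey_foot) 6.314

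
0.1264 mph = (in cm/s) 5.651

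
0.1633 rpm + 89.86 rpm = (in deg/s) 540.1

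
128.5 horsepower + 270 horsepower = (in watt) 2.972e+05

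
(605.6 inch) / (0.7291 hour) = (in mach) 1.721e-05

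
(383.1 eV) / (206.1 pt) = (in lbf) 1.898e-16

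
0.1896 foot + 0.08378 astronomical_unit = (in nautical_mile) 6.767e+06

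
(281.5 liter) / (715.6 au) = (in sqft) 2.83e-14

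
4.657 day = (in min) 6706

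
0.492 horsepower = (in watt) 366.9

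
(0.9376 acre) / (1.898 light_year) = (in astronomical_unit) 1.413e-24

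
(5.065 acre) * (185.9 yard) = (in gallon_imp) 7.664e+08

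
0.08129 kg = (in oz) 2.867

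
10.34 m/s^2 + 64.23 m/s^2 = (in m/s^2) 74.57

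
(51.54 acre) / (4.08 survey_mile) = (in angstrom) 3.177e+11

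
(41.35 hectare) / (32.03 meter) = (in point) 3.659e+07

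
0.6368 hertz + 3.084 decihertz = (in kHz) 0.0009452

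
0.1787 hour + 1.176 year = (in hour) 1.03e+04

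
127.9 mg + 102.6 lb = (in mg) 4.654e+07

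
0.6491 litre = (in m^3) 0.0006491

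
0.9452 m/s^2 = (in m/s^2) 0.9452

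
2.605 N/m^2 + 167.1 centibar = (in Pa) 1.671e+05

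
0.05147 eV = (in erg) 8.246e-14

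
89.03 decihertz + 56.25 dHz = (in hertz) 14.53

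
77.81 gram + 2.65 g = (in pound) 0.1774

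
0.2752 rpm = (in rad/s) 0.02882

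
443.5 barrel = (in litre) 7.051e+04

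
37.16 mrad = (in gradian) 2.366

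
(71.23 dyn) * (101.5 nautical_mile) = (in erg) 1.339e+09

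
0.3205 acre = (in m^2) 1297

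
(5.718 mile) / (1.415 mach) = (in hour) 0.005305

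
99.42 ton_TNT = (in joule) 4.16e+11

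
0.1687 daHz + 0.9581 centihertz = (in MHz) 1.697e-06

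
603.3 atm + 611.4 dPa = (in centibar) 6.113e+04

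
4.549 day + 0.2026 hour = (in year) 0.01249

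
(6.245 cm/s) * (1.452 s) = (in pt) 257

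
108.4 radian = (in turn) 17.25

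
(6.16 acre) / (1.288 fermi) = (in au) 1.294e+08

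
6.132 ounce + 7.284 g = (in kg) 0.1811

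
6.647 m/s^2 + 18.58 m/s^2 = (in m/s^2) 25.23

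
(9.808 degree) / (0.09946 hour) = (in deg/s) 0.02739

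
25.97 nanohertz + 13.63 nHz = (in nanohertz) 39.6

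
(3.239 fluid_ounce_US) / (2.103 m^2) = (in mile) 2.83e-08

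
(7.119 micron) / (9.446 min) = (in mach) 3.689e-11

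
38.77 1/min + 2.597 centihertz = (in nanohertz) 6.721e+08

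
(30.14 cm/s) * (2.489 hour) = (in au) 1.805e-08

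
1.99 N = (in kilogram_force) 0.2029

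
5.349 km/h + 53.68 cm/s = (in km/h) 7.281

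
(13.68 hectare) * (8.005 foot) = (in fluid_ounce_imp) 1.175e+10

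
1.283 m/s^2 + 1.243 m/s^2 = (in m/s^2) 2.526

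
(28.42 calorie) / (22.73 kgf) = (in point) 1512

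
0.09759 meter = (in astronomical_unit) 6.523e-13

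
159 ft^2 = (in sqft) 159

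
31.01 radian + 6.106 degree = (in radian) 31.12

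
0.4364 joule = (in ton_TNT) 1.043e-10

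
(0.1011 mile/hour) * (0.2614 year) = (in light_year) 3.938e-11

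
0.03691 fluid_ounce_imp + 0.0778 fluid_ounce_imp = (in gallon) 0.000861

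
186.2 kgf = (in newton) 1826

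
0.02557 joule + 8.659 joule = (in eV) 5.42e+19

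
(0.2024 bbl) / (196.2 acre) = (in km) 4.053e-11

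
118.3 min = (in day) 0.08215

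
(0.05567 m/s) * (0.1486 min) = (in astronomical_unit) 3.318e-12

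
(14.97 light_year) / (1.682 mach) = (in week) 4.089e+08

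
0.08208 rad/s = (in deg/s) 4.703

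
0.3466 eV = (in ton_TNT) 1.327e-29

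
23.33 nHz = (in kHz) 2.333e-11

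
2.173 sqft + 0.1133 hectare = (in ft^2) 1.22e+04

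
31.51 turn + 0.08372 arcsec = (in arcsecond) 4.084e+07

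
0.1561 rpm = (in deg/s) 0.9366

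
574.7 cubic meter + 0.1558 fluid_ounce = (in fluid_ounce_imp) 2.023e+07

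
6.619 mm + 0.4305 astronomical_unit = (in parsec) 2.087e-06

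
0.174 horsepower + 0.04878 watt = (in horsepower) 0.1741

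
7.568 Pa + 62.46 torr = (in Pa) 8335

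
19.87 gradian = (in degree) 17.88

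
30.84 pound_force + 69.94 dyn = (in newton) 137.2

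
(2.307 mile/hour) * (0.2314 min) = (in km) 0.01432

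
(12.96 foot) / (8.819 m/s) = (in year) 1.42e-08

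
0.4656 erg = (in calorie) 1.113e-08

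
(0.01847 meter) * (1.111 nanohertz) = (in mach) 6.026e-14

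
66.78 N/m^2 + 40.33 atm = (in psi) 592.7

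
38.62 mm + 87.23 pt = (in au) 4.639e-13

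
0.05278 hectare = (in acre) 0.1304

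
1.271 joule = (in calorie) 0.3038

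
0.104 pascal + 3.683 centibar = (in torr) 27.63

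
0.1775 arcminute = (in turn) 8.218e-06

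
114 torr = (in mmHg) 114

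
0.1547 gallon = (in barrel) 0.003683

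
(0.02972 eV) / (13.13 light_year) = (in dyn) 3.833e-33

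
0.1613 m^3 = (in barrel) 1.015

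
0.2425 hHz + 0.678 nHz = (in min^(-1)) 1455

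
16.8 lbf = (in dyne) 7.473e+06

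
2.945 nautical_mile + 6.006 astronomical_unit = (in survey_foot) 2.948e+12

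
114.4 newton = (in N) 114.4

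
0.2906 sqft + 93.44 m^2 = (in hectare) 0.009347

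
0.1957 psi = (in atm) 0.01332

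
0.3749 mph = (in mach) 0.0004922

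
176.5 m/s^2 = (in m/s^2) 176.5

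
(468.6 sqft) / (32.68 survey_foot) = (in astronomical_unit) 2.922e-11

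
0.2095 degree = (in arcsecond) 754.2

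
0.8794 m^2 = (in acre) 0.0002173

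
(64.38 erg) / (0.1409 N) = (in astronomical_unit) 3.054e-16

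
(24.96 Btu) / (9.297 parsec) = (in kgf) 9.361e-15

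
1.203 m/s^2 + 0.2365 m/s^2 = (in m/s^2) 1.44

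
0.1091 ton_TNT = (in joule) 4.565e+08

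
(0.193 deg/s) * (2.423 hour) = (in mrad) 2.938e+04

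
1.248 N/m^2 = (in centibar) 0.001248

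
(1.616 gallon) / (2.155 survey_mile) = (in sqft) 1.899e-05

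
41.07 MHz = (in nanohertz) 4.107e+16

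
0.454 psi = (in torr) 23.48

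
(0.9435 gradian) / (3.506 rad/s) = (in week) 6.989e-09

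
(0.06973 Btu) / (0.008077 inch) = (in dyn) 3.586e+10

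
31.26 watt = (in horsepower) 0.04192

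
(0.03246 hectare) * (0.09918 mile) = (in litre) 5.181e+07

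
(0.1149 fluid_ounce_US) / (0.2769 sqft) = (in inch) 0.0052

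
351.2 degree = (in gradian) 390.2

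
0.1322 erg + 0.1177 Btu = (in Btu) 0.1177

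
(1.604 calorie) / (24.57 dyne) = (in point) 7.743e+07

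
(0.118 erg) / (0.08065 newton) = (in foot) 4.8e-07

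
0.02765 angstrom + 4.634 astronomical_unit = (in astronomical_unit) 4.634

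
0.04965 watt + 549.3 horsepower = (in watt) 4.096e+05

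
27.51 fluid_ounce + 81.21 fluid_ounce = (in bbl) 0.02022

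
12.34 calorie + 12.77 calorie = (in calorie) 25.11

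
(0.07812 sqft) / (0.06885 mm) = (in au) 7.046e-10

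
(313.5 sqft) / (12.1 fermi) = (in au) 1.609e+04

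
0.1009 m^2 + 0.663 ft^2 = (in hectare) 1.625e-05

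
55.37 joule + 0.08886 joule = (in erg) 5.546e+08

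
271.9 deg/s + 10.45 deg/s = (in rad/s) 4.928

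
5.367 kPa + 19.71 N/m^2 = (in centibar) 5.387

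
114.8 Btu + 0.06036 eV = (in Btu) 114.8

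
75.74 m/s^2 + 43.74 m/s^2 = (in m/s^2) 119.5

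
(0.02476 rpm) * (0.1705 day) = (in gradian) 2432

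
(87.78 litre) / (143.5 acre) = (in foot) 4.959e-07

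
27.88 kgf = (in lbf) 61.46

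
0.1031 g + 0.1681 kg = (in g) 168.2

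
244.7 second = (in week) 0.0004046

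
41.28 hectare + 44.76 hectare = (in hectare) 86.04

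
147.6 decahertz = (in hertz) 1476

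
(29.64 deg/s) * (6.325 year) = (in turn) 1.642e+07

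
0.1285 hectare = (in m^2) 1285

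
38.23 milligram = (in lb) 8.428e-05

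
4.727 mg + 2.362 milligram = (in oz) 0.0002501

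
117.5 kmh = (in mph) 73.01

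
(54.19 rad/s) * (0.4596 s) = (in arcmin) 8.562e+04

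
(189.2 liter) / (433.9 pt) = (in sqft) 13.3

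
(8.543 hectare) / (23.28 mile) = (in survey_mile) 0.001417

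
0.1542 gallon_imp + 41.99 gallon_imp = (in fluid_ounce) 6478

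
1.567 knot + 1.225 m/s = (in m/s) 2.031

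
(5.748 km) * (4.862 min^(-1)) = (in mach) 1.368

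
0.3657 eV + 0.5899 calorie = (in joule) 2.468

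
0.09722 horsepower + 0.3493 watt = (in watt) 72.85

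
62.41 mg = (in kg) 6.241e-05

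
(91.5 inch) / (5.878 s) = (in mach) 0.001161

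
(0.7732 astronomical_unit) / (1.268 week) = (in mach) 443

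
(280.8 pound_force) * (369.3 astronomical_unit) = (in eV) 4.307e+35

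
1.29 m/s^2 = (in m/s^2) 1.29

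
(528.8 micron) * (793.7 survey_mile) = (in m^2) 675.5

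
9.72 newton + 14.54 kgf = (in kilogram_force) 15.53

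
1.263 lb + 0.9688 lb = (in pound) 2.232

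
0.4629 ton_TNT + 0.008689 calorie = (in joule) 1.937e+09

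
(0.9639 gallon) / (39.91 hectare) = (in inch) 3.599e-07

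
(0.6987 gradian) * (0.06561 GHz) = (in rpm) 6.876e+06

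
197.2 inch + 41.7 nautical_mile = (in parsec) 2.503e-12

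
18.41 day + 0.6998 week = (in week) 3.33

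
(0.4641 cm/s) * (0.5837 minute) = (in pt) 460.7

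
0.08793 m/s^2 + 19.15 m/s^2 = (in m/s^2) 19.24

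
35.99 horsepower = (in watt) 2.684e+04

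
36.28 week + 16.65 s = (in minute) 3.657e+05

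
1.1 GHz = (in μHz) 1.1e+15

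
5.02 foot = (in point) 4337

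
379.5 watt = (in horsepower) 0.5089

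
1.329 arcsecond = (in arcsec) 1.329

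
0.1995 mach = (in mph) 152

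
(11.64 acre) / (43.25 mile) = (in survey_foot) 2.22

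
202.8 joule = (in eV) 1.266e+21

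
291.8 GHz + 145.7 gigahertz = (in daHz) 4.375e+10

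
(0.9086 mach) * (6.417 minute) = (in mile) 74.02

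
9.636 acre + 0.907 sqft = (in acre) 9.636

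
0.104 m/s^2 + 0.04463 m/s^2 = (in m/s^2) 0.1486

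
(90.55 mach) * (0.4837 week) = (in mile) 5.605e+06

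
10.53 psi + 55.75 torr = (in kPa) 80.03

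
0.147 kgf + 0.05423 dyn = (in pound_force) 0.3241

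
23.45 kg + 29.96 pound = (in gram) 3.704e+04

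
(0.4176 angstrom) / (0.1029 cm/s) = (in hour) 1.127e-11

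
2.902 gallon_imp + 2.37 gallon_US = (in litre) 22.16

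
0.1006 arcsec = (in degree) 2.794e-05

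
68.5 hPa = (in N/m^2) 6850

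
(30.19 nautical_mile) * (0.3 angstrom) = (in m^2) 1.677e-06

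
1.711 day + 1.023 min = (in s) 1.479e+05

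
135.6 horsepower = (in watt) 1.011e+05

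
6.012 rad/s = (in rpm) 57.41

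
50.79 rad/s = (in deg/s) 2910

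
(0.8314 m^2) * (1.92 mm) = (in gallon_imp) 0.3511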